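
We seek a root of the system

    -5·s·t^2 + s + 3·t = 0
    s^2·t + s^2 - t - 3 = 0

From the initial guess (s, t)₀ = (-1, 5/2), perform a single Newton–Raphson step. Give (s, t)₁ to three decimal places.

(-1.286, 0.843)

At (-1, 5/2): F = (37.750, -2.000).
Jacobian J = [[-5·t^2 + 1, -10·s·t + 3], [2·s·t + 2·s, s^2 - 1]].
At the point, J = [[-30.250, 28.000], [-7.000, 0.000]] (det J = 196.000).
Solving J·Δ = −F gives Δ = (-0.286, -1.657).
Then the next iterate is (s, t)₁ = (-1.286, 0.843).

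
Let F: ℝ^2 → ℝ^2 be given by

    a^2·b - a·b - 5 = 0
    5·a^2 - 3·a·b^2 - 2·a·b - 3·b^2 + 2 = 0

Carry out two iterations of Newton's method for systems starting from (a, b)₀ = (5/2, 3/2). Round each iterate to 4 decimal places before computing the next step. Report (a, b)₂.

(2.3856, 1.5126)

At (5/2, 3/2): F = (0.6250, 2.1250).
Jacobian J = [[2·a·b - b, a^2 - a], [10·a - 3·b^2 - 2·b, -6·a·b - 2·a - 6·b]].
At the point, J = [[6.0000, 3.7500], [15.2500, -36.5000]] (det J = -276.1875).
Solving J·Δ = −F gives Δ = (-0.1115, 0.0117).
Then the next iterate is (a, b)₁ = (2.3885, 1.5117).
Round to (2.3885, 1.5117) and repeat: F = (0.013451, 0.072695), J = [[5.709691, 3.316432], [14.005889, -35.511373]].
Δ = (-0.0029, 0.0009), so (a, b)₂ = (2.3856, 1.5126).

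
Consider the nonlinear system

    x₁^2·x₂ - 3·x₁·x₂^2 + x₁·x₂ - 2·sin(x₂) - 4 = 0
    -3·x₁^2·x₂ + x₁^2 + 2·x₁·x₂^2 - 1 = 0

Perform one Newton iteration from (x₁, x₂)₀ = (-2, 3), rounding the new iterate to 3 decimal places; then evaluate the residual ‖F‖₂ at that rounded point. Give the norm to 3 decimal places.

At (-2, 3): F = (55.71776, -69.000).
Jacobian J = [[2·x₁·x₂ - 3·x₂^2 + x₂, x₁^2 - 6·x₁·x₂ + x₁ - 2·cos(x₂)], [-6·x₁·x₂ + 2·x₁ + 2·x₂^2, -3·x₁^2 + 4·x₁·x₂]].
At the point, J = [[-36.000, 39.97998], [50.000, -36.000]] (det J = -702.99925).
Solving J·Δ = −F gives Δ = (1.071, -0.429).
Then the next iterate is (x₁, x₂)₁ = (-0.929, 2.571).
Re-evaluating at (-0.929, 2.571): F = (13.17234, -19.07505), so ‖F‖₂ = 23.181.

23.181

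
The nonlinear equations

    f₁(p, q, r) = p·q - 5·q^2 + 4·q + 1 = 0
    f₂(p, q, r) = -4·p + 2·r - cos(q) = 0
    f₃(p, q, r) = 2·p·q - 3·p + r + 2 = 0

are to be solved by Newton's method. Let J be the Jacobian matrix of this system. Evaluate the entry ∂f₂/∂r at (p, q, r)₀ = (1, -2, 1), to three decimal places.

2.000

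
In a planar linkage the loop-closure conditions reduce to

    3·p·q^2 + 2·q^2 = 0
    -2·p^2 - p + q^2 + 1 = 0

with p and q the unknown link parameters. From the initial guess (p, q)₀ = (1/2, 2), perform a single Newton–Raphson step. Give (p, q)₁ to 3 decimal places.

(0.500, 1.000)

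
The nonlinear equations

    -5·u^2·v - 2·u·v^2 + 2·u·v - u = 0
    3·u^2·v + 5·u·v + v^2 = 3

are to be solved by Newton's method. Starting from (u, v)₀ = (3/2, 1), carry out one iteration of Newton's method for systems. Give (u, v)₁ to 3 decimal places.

At (3/2, 1): F = (-12.750, 12.250).
Jacobian J = [[-10·u·v - 2·v^2 + 2·v - 1, -5·u^2 - 4·u·v + 2·u], [6·u·v + 5·v, 3·u^2 + 5·u + 2·v]].
At the point, J = [[-16.000, -14.250], [14.000, 16.250]] (det J = -60.500).
Solving J·Δ = −F gives Δ = (-0.539, -0.289).
Then the next iterate is (u, v)₁ = (0.961, 0.711).

(0.961, 0.711)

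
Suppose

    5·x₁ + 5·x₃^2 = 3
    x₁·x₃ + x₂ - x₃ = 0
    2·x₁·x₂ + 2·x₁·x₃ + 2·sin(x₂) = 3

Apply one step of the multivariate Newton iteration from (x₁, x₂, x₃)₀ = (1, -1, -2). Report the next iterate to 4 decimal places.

At (1, -1, -2): F = (22.0000, -1.0000, -10.682942).
Jacobian J = [[5, 0, 10·x₃], [x₃, 1, x₁ - 1], [2·x₂ + 2·x₃, 2·x₁ + 2·cos(x₂), 2·x₁]].
At the point, J = [[5.0000, 0.0000, -20.0000], [-2.0000, 1.0000, 0.0000], [-6.0000, 3.080605, 2.0000]] (det J = 13.224184).
Solving J·Δ = −F gives Δ = (8.1704, 17.3408, 3.1426).
Then the next iterate is (x₁, x₂, x₃)₁ = (9.1704, 16.3408, 1.1426).

(9.1704, 16.3408, 1.1426)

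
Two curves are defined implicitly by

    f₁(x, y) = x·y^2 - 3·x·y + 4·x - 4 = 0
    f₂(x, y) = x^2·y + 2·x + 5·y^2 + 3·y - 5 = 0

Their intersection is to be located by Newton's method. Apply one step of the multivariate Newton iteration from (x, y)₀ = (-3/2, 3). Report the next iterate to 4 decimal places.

(-0.4486, 1.7123)

At (-3/2, 3): F = (-10.0000, 52.7500).
Jacobian J = [[y^2 - 3·y + 4, 2·x·y - 3·x], [2·x·y + 2, x^2 + 10·y + 3]].
At the point, J = [[4.0000, -4.5000], [-7.0000, 35.2500]] (det J = 109.5000).
Solving J·Δ = −F gives Δ = (1.0514, -1.2877).
Then the next iterate is (x, y)₁ = (-0.4486, 1.7123).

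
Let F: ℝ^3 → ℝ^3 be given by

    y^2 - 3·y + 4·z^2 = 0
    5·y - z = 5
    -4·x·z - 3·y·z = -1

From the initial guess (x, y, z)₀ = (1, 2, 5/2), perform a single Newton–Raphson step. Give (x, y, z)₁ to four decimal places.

(0.2559, 1.2772, 1.3861)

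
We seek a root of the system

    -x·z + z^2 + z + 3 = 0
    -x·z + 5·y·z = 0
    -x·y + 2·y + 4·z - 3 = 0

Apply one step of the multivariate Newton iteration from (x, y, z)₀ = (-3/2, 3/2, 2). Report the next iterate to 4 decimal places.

(2.9214, 1.0214, 1.5143)

At (-3/2, 3/2, 2): F = (12.0000, 18.0000, 10.2500).
Jacobian J = [[-z, 0, -x + 2·z + 1], [-z, 5·z, -x + 5·y], [-y, -x + 2, 4]].
At the point, J = [[-2.0000, 0.0000, 6.5000], [-2.0000, 10.0000, 9.0000], [-1.5000, 3.5000, 4.0000]] (det J = 35.0000).
Solving J·Δ = −F gives Δ = (4.4214, -0.4786, -0.4857).
Then the next iterate is (x, y, z)₁ = (2.9214, 1.0214, 1.5143).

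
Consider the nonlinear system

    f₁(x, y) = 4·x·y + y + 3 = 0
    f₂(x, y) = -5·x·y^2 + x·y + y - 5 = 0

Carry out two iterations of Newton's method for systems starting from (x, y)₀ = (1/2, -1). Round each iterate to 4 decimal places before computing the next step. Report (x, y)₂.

At (1/2, -1): F = (0.0000, -9.0000).
Jacobian J = [[4·y, 4·x + 1], [-5·y^2 + y, -10·x·y + x + 1]].
At the point, J = [[-4.0000, 3.0000], [-6.0000, 6.5000]] (det J = -8.0000).
Solving J·Δ = −F gives Δ = (3.3750, 4.5000).
Then the next iterate is (x, y)₁ = (3.8750, 3.5000).
Round to (3.8750, 3.5000) and repeat: F = (60.7500, -225.281250), J = [[14.0000, 16.5000], [-57.7500, -130.7500]].
Δ = (-4.8152, 0.4038), so (x, y)₂ = (-0.9402, 3.9038).

(-0.9402, 3.9038)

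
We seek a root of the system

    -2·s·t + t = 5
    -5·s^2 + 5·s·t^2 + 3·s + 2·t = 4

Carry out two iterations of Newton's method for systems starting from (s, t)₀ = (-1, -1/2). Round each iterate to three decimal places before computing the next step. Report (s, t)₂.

At (-1, -1/2): F = (-6.500, -14.250).
Jacobian J = [[-2·t, -2·s + 1], [-10·s + 5·t^2 + 3, 10·s·t + 2]].
At the point, J = [[1.000, 3.000], [14.250, 7.000]] (det J = -35.750).
Solving J·Δ = −F gives Δ = (-0.077, 2.192).
Then the next iterate is (s, t)₁ = (-1.077, 1.692).
Round to (-1.077, 1.692) and repeat: F = (0.33657, -25.06317), J = [[-3.384, 3.154], [28.08432, -16.22284]].
Δ = (2.185, 2.238), so (s, t)₂ = (1.108, 3.930).

(1.108, 3.930)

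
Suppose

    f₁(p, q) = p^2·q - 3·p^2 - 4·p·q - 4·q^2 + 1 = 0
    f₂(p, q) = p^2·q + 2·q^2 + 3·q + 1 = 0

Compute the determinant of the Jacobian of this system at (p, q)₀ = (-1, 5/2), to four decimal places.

J = [[2·p·q - 6·p - 4·q, p^2 - 4·p - 8·q], [2·p·q, p^2 + 4·q + 3]].
At the point, J = [[-9.0000, -15.0000], [-5.0000, 14.0000]].
det J = -201.0000.

-201.0000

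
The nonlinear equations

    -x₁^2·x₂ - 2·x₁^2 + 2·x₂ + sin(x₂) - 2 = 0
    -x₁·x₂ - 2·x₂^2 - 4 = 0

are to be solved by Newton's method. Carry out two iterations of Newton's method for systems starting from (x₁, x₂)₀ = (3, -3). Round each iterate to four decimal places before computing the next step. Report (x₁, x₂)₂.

At (3, -3): F = (0.858880, -13.0000).
Jacobian J = [[-2·x₁·x₂ - 4·x₁, -x₁^2 + cos(x₂) + 2], [-x₂, -x₁ - 4·x₂]].
At the point, J = [[6.0000, -7.989992], [3.0000, 9.0000]] (det J = 77.969977).
Solving J·Δ = −F gives Δ = (1.2330, 1.0334).
Then the next iterate is (x₁, x₂)₁ = (4.2330, -1.9666).
Round to (4.2330, -1.9666) and repeat: F = (-7.454358, -3.410413), J = [[-0.282764, -16.303839], [1.9666, 3.6334]].
Δ = (2.6643, -0.5034), so (x₁, x₂)₂ = (6.8973, -2.4700).

(6.8973, -2.4700)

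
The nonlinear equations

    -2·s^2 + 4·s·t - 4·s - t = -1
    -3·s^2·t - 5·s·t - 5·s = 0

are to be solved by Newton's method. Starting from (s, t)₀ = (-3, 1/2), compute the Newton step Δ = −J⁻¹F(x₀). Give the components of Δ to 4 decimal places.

At (-3, 1/2): F = (-11.5000, 9.0000).
Jacobian J = [[-4·s + 4·t - 4, 4·s - 1], [-6·s·t - 5·t - 5, -3·s^2 - 5·s]].
At the point, J = [[10.0000, -13.0000], [1.5000, -12.0000]] (det J = -100.5000).
Solving J·Δ = −F gives Δ = (2.5373, 1.0672).

(2.5373, 1.0672)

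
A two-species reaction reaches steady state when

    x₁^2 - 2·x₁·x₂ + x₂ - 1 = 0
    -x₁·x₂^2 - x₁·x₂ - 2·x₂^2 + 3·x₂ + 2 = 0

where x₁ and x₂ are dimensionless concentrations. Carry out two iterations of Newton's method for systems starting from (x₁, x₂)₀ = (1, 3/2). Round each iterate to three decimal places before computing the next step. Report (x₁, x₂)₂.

At (1, 3/2): F = (-1.500, -1.750).
Jacobian J = [[2·x₁ - 2·x₂, -2·x₁ + 1], [-x₂^2 - x₂, -2·x₁·x₂ - x₁ - 4·x₂ + 3]].
At the point, J = [[-1.000, -1.000], [-3.750, -7.000]] (det J = 3.250).
Solving J·Δ = −F gives Δ = (-2.692, 1.192).
Then the next iterate is (x₁, x₂)₁ = (-1.692, 2.692).
Round to (-1.692, 2.692) and repeat: F = (13.66459, 12.39883), J = [[-8.768, 4.384], [-9.93886, 3.03373]].
Δ = (0.760, -1.597), so (x₁, x₂)₂ = (-0.932, 1.095).

(-0.932, 1.095)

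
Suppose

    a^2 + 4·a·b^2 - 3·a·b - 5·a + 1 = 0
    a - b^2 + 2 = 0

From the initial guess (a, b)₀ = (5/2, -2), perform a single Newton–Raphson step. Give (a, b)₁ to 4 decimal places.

At (5/2, -2): F = (49.7500, 0.5000).
Jacobian J = [[2·a + 4·b^2 - 3·b - 5, 8·a·b - 3·a], [1, -2·b]].
At the point, J = [[22.0000, -47.5000], [1.0000, 4.0000]] (det J = 135.5000).
Solving J·Δ = −F gives Δ = (-1.6439, 0.2860).
Then the next iterate is (a, b)₁ = (0.8561, -1.7140).

(0.8561, -1.7140)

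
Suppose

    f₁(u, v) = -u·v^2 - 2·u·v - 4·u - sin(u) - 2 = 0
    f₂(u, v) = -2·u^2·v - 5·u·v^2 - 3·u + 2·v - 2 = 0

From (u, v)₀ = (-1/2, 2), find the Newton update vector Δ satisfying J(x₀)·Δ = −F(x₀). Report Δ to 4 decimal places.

At (-1/2, 2): F = (4.479426, 12.5000).
Jacobian J = [[-v^2 - 2·v - cos(u) - 4, -2·u·v - 2·u], [-4·u·v - 5·v^2 - 3, -2·u^2 - 10·u·v + 2]].
At the point, J = [[-12.877583, 3.0000], [-19.0000, 11.5000]] (det J = -91.092199).
Solving J·Δ = −F gives Δ = (0.1538, -0.8328).

(0.1538, -0.8328)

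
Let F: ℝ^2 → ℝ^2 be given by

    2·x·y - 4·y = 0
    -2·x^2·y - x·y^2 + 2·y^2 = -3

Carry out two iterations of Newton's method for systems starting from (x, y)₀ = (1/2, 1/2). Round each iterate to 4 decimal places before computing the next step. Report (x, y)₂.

At (1/2, 1/2): F = (-1.5000, 3.1250).
Jacobian J = [[2·y, 2·x - 4], [-4·x·y - y^2, -2·x^2 - 2·x·y + 4·y]].
At the point, J = [[1.0000, -3.0000], [-1.2500, 1.0000]] (det J = -2.7500).
Solving J·Δ = −F gives Δ = (2.8636, 0.4545).
Then the next iterate is (x, y)₁ = (3.3636, 0.9545).
Round to (3.3636, 0.9545) and repeat: F = (2.603112, -19.840389), J = [[1.9090, 2.7272], [-13.753295, -25.230722]].
Δ = (-1.0856, -0.1946), so (x, y)₂ = (2.2780, 0.7599).

(2.2780, 0.7599)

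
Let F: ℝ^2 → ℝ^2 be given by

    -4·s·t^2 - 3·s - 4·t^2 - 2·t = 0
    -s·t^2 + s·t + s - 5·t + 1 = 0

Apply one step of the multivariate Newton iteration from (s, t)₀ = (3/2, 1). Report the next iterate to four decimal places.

(0.7259, 0.4963)

At (3/2, 1): F = (-16.5000, -2.5000).
Jacobian J = [[-4·t^2 - 3, -8·s·t - 8·t - 2], [-t^2 + t + 1, -2·s·t + s - 5]].
At the point, J = [[-7.0000, -22.0000], [1.0000, -6.5000]] (det J = 67.5000).
Solving J·Δ = −F gives Δ = (-0.7741, -0.5037).
Then the next iterate is (s, t)₁ = (0.7259, 0.4963).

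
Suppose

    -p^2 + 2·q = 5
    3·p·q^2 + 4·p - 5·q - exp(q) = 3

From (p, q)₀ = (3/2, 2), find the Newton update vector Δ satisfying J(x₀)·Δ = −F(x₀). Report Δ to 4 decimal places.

At (3/2, 2): F = (-3.2500, 3.610944).
Jacobian J = [[-2·p, 2], [3·q^2 + 4, 6·p·q - exp(q) - 5]].
At the point, J = [[-3.0000, 2.0000], [16.0000, 5.610944]] (det J = -48.832832).
Solving J·Δ = −F gives Δ = (-0.5213, 0.8430).

(-0.5213, 0.8430)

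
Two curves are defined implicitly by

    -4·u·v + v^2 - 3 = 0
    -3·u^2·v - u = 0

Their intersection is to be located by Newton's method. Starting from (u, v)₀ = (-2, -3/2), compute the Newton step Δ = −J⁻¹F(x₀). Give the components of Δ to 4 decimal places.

(-2.3043, 5.3152)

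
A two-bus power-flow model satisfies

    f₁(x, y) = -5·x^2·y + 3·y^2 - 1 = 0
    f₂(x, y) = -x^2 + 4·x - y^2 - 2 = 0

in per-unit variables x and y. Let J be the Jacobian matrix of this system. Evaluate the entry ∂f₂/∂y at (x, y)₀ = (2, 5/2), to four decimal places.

∂f₂/∂y = -2·y.
At (2, 5/2) this is -5.0000.

-5.0000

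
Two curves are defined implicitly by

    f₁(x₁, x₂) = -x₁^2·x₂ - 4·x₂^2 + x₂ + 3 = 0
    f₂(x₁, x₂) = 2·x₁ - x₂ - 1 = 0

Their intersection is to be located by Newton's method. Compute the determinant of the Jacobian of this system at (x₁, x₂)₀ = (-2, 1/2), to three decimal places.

12.000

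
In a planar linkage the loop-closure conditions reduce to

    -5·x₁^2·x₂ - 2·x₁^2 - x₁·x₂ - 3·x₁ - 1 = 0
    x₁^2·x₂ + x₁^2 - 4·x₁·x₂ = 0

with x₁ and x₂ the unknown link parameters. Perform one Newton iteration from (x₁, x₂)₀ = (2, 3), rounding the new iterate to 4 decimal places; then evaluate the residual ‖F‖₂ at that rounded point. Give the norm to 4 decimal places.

20.0625

At (2, 3): F = (-81.0000, -8.0000).
Jacobian J = [[-10·x₁·x₂ - 4·x₁ - x₂ - 3, -5·x₁^2 - x₁], [2·x₁·x₂ + 2·x₁ - 4·x₂, x₁^2 - 4·x₁]].
At the point, J = [[-74.0000, -22.0000], [4.0000, -4.0000]] (det J = 384.0000).
Solving J·Δ = −F gives Δ = (-0.3854, -2.3854).
Then the next iterate is (x₁, x₂)₁ = (1.6146, 0.6146).
Re-evaluating at (1.6146, 0.6146): F = (-20.061105, 0.239822), so ‖F‖₂ = 20.0625.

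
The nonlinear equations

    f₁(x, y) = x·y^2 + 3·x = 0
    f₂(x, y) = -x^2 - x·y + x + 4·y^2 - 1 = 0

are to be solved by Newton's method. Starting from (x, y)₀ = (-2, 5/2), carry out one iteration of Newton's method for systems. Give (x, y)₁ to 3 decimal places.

(-1.225, 1.367)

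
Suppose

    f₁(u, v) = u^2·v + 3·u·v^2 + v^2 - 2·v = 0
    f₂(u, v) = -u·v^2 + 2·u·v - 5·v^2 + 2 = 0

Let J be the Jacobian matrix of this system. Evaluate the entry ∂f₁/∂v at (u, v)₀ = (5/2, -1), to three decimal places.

-12.750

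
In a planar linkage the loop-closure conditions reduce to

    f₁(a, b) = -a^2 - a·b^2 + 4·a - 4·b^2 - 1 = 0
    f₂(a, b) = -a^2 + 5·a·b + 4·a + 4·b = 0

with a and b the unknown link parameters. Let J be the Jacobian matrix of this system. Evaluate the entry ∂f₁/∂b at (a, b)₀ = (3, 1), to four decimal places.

-14.0000

∂f₁/∂b = -2·a·b - 8·b.
At (3, 1) this is -14.0000.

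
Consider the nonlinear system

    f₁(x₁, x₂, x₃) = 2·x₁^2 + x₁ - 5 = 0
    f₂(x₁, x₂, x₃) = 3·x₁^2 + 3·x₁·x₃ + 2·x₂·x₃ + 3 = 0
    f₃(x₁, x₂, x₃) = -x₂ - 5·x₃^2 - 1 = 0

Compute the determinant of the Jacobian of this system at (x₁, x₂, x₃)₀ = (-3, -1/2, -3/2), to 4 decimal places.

J = [[4·x₁ + 1, 0, 0], [6·x₁ + 3·x₃, 2·x₃, 3·x₁ + 2·x₂], [0, -1, -10·x₃]].
At the point, J = [[-11.0000, 0.0000, 0.0000], [-22.5000, -3.0000, -10.0000], [0.0000, -1.0000, 15.0000]].
det J = 605.0000.

605.0000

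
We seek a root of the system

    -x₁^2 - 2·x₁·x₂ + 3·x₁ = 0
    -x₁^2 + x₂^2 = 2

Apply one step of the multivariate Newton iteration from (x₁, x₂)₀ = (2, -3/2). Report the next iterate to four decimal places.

(0.2273, -0.3864)

At (2, -3/2): F = (8.0000, -3.7500).
Jacobian J = [[-2·x₁ - 2·x₂ + 3, -2·x₁], [-2·x₁, 2·x₂]].
At the point, J = [[2.0000, -4.0000], [-4.0000, -3.0000]] (det J = -22.0000).
Solving J·Δ = −F gives Δ = (-1.7727, 1.1136).
Then the next iterate is (x₁, x₂)₁ = (0.2273, -0.3864).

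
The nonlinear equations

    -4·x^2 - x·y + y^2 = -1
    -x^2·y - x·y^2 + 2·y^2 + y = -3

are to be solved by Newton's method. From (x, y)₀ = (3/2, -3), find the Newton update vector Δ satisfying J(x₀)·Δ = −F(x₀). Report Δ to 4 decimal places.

(-1.5948, 2.6471)

At (3/2, -3): F = (5.5000, 11.2500).
Jacobian J = [[-8·x - y, -x + 2·y], [-2·x·y - y^2, -x^2 - 2·x·y + 4·y + 1]].
At the point, J = [[-9.0000, -7.5000], [0.0000, -4.2500]] (det J = 38.2500).
Solving J·Δ = −F gives Δ = (-1.5948, 2.6471).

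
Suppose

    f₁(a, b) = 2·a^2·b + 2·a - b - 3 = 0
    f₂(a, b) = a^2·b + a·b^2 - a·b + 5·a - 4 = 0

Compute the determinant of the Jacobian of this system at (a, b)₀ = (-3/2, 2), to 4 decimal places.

19.0000

J = [[4·a·b + 2, 2·a^2 - 1], [2·a·b + b^2 - b + 5, a^2 + 2·a·b - a]].
At the point, J = [[-10.0000, 3.5000], [1.0000, -2.2500]].
det J = 19.0000.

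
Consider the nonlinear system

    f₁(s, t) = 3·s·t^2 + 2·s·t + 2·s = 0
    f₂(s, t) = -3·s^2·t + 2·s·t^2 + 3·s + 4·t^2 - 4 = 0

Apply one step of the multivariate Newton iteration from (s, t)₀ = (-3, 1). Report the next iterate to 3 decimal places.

(-1.934, 0.436)

At (-3, 1): F = (-21.000, -42.000).
Jacobian J = [[3·t^2 + 2·t + 2, 6·s·t + 2·s], [-6·s·t + 2·t^2 + 3, -3·s^2 + 4·s·t + 8·t]].
At the point, J = [[7.000, -24.000], [23.000, -31.000]] (det J = 335.000).
Solving J·Δ = −F gives Δ = (1.066, -0.564).
Then the next iterate is (s, t)₁ = (-1.934, 0.436).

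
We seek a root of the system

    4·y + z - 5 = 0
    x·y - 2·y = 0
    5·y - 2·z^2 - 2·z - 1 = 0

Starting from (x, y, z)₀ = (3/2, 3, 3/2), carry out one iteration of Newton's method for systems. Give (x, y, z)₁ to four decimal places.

At (3/2, 3, 3/2): F = (8.5000, -1.5000, 6.5000).
Jacobian J = [[0, 4, 1], [y, x - 2, 0], [0, 5, -4·z - 2]].
At the point, J = [[0.0000, 4.0000, 1.0000], [3.0000, -0.5000, 0.0000], [0.0000, 5.0000, -8.0000]] (det J = 111.0000).
Solving J·Δ = −F gives Δ = (0.1644, -2.0135, -0.4459).
Then the next iterate is (x, y, z)₁ = (1.6644, 0.9865, 1.0541).

(1.6644, 0.9865, 1.0541)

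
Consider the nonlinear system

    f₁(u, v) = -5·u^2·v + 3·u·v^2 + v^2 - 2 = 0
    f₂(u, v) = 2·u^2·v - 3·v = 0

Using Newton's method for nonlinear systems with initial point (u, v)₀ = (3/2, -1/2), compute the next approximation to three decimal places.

(1.366, -0.267)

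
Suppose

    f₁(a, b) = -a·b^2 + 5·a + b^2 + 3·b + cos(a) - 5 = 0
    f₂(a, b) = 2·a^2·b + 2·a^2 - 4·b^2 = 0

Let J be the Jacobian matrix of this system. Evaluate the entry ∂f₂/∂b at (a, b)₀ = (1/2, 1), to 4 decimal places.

∂f₂/∂b = 2·a^2 - 8·b.
At (1/2, 1) this is -7.5000.

-7.5000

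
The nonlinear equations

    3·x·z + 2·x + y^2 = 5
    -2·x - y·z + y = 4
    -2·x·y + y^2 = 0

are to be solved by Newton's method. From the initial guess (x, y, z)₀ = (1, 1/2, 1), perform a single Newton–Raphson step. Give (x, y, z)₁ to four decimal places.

(-3.5625, 4.3125, 7.2500)

At (1, 1/2, 1): F = (0.2500, -6.0000, -0.7500).
Jacobian J = [[3·z + 2, 2·y, 3·x], [-2, -z + 1, -y], [-2·y, -2·x + 2·y, 0]].
At the point, J = [[5.0000, 1.0000, 3.0000], [-2.0000, 0.0000, -0.5000], [-1.0000, -1.0000, 0.0000]] (det J = 4.0000).
Solving J·Δ = −F gives Δ = (-4.5625, 3.8125, 6.2500).
Then the next iterate is (x, y, z)₁ = (-3.5625, 4.3125, 7.2500).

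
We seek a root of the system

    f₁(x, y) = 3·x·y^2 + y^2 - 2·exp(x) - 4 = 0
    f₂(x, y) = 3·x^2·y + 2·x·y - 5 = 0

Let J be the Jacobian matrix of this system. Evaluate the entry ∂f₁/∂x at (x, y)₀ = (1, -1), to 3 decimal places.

∂f₁/∂x = 3·y^2 - 2·exp(x).
At (1, -1) this is -2.437.

-2.437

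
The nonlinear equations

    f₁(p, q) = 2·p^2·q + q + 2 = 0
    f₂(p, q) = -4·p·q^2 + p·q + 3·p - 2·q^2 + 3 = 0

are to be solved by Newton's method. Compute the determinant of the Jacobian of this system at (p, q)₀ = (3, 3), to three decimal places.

J = [[4·p·q, 2·p^2 + 1], [-4·q^2 + q + 3, -8·p·q + p - 4·q]].
At the point, J = [[36.000, 19.000], [-30.000, -81.000]].
det J = -2346.000.

-2346.000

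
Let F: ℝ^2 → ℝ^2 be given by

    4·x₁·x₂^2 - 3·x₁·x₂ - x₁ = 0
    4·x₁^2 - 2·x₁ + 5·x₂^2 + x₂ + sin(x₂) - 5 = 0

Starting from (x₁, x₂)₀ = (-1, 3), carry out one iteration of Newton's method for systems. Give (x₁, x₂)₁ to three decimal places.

At (-1, 3): F = (-26.000, 49.14112).
Jacobian J = [[4·x₂^2 - 3·x₂ - 1, 8·x₁·x₂ - 3·x₁], [8·x₁ - 2, 10·x₂ + cos(x₂) + 1]].
At the point, J = [[26.000, -21.000], [-10.000, 30.01001]] (det J = 570.26020).
Solving J·Δ = −F gives Δ = (-0.441, -1.785).
Then the next iterate is (x₁, x₂)₁ = (-1.441, 1.215).

(-1.441, 1.215)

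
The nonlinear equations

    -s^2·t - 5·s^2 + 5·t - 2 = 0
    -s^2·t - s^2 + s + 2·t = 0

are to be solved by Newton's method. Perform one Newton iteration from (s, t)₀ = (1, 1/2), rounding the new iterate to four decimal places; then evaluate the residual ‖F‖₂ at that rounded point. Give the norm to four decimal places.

26.2558

At (1, 1/2): F = (-5.0000, 0.5000).
Jacobian J = [[-2·s·t - 10·s, -s^2 + 5], [-2·s·t - 2·s + 1, -s^2 + 2]].
At the point, J = [[-11.0000, 4.0000], [-2.0000, 1.0000]] (det J = -3.0000).
Solving J·Δ = −F gives Δ = (-2.3333, -5.1667).
Then the next iterate is (s, t)₁ = (-1.3333, -4.6667).
Re-evaluating at (-1.3333, -4.6667): F = (-25.926004, -4.148448), so ‖F‖₂ = 26.2558.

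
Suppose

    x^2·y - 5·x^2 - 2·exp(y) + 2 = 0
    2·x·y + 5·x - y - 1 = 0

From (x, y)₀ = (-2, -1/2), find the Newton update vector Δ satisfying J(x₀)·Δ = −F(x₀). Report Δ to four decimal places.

(1.0710, -0.8432)

At (-2, -1/2): F = (-21.213061, -8.5000).
Jacobian J = [[2·x·y - 10·x, x^2 - 2·exp(y)], [2·y + 5, 2·x - 1]].
At the point, J = [[22.0000, 2.786939], [4.0000, -5.0000]] (det J = -121.147755).
Solving J·Δ = −F gives Δ = (1.0710, -0.8432).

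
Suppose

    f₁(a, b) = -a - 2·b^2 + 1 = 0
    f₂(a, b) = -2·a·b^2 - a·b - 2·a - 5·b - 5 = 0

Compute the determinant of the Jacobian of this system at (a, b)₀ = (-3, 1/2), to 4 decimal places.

J = [[-1, -4·b], [-2·b^2 - b - 2, -4·a·b - a - 5]].
At the point, J = [[-1.0000, -2.0000], [-3.0000, 4.0000]].
det J = -10.0000.

-10.0000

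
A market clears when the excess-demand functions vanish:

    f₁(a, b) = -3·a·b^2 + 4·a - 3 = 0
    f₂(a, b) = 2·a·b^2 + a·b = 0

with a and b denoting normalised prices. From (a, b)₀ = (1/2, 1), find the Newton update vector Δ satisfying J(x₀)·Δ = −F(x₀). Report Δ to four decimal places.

At (1/2, 1): F = (-2.5000, 1.5000).
Jacobian J = [[-3·b^2 + 4, -6·a·b], [2·b^2 + b, 4·a·b + a]].
At the point, J = [[1.0000, -3.0000], [3.0000, 2.5000]] (det J = 11.5000).
Solving J·Δ = −F gives Δ = (0.1522, -0.7826).

(0.1522, -0.7826)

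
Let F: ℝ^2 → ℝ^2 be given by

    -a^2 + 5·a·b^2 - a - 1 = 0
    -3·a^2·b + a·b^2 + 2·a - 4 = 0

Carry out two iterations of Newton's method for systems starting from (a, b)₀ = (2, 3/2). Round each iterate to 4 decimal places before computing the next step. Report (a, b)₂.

(0.1744, 1.0864)

At (2, 3/2): F = (15.5000, -13.5000).
Jacobian J = [[-2·a + 5·b^2 - 1, 10·a·b], [-6·a·b + b^2 + 2, -3·a^2 + 2·a·b]].
At the point, J = [[6.2500, 30.0000], [-13.7500, -6.0000]] (det J = 375.0000).
Solving J·Δ = −F gives Δ = (-0.8320, -0.3433).
Then the next iterate is (a, b)₁ = (1.1680, 1.1567).
Round to (1.1680, 1.1567) and repeat: F = (4.281433, -4.835262), J = [[3.353774, 13.510256], [-4.768199, -1.390621]].
Δ = (-0.9936, -0.0703), so (a, b)₂ = (0.1744, 1.0864).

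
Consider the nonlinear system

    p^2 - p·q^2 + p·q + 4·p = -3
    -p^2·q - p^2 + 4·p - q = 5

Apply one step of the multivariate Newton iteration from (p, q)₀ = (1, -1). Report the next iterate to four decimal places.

(0.4000, -2.2000)

At (1, -1): F = (6.0000, 0.0000).
Jacobian J = [[2·p - q^2 + q + 4, -2·p·q + p], [-2·p·q - 2·p + 4, -p^2 - 1]].
At the point, J = [[4.0000, 3.0000], [4.0000, -2.0000]] (det J = -20.0000).
Solving J·Δ = −F gives Δ = (-0.6000, -1.2000).
Then the next iterate is (p, q)₁ = (0.4000, -2.2000).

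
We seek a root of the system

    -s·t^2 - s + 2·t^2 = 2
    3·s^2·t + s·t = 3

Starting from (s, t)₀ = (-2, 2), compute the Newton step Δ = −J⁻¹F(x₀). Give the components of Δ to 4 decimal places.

(0.3709, -0.8841)

At (-2, 2): F = (16.0000, 17.0000).
Jacobian J = [[-t^2 - 1, -2·s·t + 4·t], [6·s·t + t, 3·s^2 + s]].
At the point, J = [[-5.0000, 16.0000], [-22.0000, 10.0000]] (det J = 302.0000).
Solving J·Δ = −F gives Δ = (0.3709, -0.8841).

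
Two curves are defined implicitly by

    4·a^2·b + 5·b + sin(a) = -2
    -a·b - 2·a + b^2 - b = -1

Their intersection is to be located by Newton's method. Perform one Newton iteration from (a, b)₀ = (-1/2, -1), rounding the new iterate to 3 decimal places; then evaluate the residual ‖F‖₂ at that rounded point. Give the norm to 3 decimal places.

At (-1/2, -1): F = (-4.47943, 3.500).
Jacobian J = [[8·a·b + cos(a), 4·a^2 + 5], [-b - 2, -a + 2·b - 1]].
At the point, J = [[4.87758, 6.000], [-1.000, -2.500]] (det J = -6.19396).
Solving J·Δ = −F gives Δ = (-1.582, 2.033).
Then the next iterate is (a, b)₁ = (-2.082, 1.033).
Re-evaluating at (-2.082, 1.033): F = (24.20392, 7.34879), so ‖F‖₂ = 25.295.

25.295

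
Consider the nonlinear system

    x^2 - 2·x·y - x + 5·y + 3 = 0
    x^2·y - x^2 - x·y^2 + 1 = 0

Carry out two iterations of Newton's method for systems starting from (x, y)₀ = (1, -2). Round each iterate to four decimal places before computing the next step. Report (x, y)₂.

(0.7086, -0.7419)

At (1, -2): F = (-3.0000, -6.0000).
Jacobian J = [[2·x - 2·y - 1, -2·x + 5], [2·x·y - 2·x - y^2, x^2 - 2·x·y]].
At the point, J = [[5.0000, 3.0000], [-10.0000, 5.0000]] (det J = 55.0000).
Solving J·Δ = −F gives Δ = (-0.0545, 1.0909).
Then the next iterate is (x, y)₁ = (0.9455, -0.9091).
Round to (0.9455, -0.9091) and repeat: F = (0.122078, -1.488099), J = [[2.7092, 3.1090], [-4.436571, 2.613078]].
Δ = (-0.2369, 0.1672), so (x, y)₂ = (0.7086, -0.7419).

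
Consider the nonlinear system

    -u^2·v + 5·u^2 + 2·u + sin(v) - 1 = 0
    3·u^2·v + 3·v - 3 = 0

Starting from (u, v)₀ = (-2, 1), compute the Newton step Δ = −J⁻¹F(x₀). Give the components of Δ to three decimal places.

(0.871, -0.103)

At (-2, 1): F = (11.84147, 12.000).
Jacobian J = [[-2·u·v + 10·u + 2, -u^2 + cos(v)], [6·u·v, 3·u^2 + 3]].
At the point, J = [[-14.000, -3.45970], [-12.000, 15.000]] (det J = -251.51637).
Solving J·Δ = −F gives Δ = (0.871, -0.103).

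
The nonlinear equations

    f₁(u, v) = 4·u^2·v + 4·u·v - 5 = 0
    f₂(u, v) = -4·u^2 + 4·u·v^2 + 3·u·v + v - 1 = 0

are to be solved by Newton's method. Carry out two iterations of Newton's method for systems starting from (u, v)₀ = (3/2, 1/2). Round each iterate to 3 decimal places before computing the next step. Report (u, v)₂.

(0.926, 0.690)

At (3/2, 1/2): F = (2.500, -5.750).
Jacobian J = [[8·u·v + 4·v, 4·u^2 + 4·u], [-8·u + 4·v^2 + 3·v, 8·u·v + 3·u + 1]].
At the point, J = [[8.000, 15.000], [-9.500, 11.500]] (det J = 234.500).
Solving J·Δ = −F gives Δ = (-0.490, 0.095).
Then the next iterate is (u, v)₁ = (1.010, 0.595).
Round to (1.010, 0.595) and repeat: F = (-0.16836, -1.25229), J = [[7.18760, 8.12040], [-4.87890, 8.83760]].
Δ = (-0.084, 0.095), so (u, v)₂ = (0.926, 0.690).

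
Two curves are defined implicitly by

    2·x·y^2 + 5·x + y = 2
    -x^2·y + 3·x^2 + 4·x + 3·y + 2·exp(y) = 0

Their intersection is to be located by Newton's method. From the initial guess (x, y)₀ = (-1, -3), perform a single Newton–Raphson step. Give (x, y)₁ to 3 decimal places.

At (-1, -3): F = (-28.000, -6.90043).
Jacobian J = [[2·y^2 + 5, 4·x·y + 1], [-2·x·y + 6·x + 4, -x^2 + 2·exp(y) + 3]].
At the point, J = [[23.000, 13.000], [-8.000, 2.09957]] (det J = 152.29021).
Solving J·Δ = −F gives Δ = (-0.203, 2.513).
Then the next iterate is (x, y)₁ = (-1.203, -0.487).

(-1.203, -0.487)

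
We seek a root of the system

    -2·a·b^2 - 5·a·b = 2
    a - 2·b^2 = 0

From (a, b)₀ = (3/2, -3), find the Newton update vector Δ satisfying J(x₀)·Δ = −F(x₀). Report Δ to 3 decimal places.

(2.048, 1.204)

At (3/2, -3): F = (-6.500, -16.500).
Jacobian J = [[-2·b^2 - 5·b, -4·a·b - 5·a], [1, -4·b]].
At the point, J = [[-3.000, 10.500], [1.000, 12.000]] (det J = -46.500).
Solving J·Δ = −F gives Δ = (2.048, 1.204).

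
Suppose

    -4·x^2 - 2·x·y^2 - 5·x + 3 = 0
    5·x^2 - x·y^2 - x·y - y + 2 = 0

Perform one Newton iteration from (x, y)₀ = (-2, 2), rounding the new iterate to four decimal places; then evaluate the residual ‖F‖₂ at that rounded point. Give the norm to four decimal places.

11.1232

At (-2, 2): F = (13.0000, 32.0000).
Jacobian J = [[-8·x - 2·y^2 - 5, -4·x·y], [10·x - y^2 - y, -2·x·y - x - 1]].
At the point, J = [[3.0000, 16.0000], [-26.0000, 9.0000]] (det J = 443.0000).
Solving J·Δ = −F gives Δ = (0.8916, -0.9797).
Then the next iterate is (x, y)₁ = (-1.1084, 1.0203).
Re-evaluating at (-1.1084, 1.0203): F = (5.935513, 9.407211), so ‖F‖₂ = 11.1232.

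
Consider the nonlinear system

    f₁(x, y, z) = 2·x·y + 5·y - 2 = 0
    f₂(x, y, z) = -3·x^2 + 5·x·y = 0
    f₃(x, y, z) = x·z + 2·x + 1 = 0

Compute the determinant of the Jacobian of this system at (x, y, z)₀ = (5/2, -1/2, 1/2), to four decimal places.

J = [[2·y, 2·x + 5, 0], [-6·x + 5·y, 5·x, 0], [z + 2, 0, x]].
At the point, J = [[-1.0000, 10.0000, 0.0000], [-17.5000, 12.5000, 0.0000], [2.5000, 0.0000, 2.5000]].
det J = 406.2500.

406.2500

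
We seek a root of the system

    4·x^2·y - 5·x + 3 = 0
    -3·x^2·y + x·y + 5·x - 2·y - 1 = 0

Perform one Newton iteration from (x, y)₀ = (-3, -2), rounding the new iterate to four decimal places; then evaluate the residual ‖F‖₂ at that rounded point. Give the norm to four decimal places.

0.0000

At (-3, -2): F = (-54.0000, 48.0000).
Jacobian J = [[8·x·y - 5, 4·x^2], [-6·x·y + y + 5, -3·x^2 + x - 2]].
At the point, J = [[43.0000, 36.0000], [-33.0000, -32.0000]] (det J = -188.0000).
Solving J·Δ = −F gives Δ = (0.0000, 1.5000).
Then the next iterate is (x, y)₁ = (-3.0000, -0.5000).
Re-evaluating at (-3.0000, -0.5000): F = (0.0000, 0.0000), so ‖F‖₂ = 0.0000.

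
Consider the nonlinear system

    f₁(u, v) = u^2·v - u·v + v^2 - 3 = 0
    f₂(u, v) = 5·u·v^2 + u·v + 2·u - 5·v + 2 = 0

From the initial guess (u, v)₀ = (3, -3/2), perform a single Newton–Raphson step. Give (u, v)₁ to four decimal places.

At (3, -3/2): F = (-9.7500, 44.7500).
Jacobian J = [[2·u·v - v, u^2 - u + 2·v], [5·v^2 + v + 2, 10·u·v + u - 5]].
At the point, J = [[-7.5000, 3.0000], [11.7500, -47.0000]] (det J = 317.2500).
Solving J·Δ = −F gives Δ = (-1.0213, 0.6968).
Then the next iterate is (u, v)₁ = (1.9787, -0.8032).

(1.9787, -0.8032)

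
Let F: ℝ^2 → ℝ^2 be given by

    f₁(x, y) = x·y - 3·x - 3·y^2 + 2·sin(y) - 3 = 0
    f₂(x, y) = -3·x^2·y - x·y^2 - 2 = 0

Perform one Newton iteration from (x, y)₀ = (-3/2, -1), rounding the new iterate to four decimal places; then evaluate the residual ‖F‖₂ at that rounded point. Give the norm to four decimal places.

At (-3/2, -1): F = (-1.682942, 6.2500).
Jacobian J = [[y - 3, x - 6·y + 2·cos(y)], [-6·x·y - y^2, -3·x^2 - 2·x·y]].
At the point, J = [[-4.0000, 5.580605], [-10.0000, -9.7500]] (det J = 94.806046).
Solving J·Δ = −F gives Δ = (0.1948, 0.4412).
Then the next iterate is (x, y)₁ = (-1.3052, -0.5588).
Re-evaluating at (-1.3052, -0.5588): F = (-0.352165, 1.263385), so ‖F‖₂ = 1.3115.

1.3115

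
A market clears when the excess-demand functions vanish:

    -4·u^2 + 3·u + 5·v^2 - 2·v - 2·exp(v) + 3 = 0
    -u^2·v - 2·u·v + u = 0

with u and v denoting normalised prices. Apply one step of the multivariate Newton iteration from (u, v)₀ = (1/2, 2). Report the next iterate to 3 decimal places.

At (1/2, 2): F = (4.72189, -2.000).
Jacobian J = [[-8·u + 3, 10·v - 2·exp(v) - 2], [-2·u·v - 2·v + 1, -u^2 - 2·u]].
At the point, J = [[-1.000, 3.22189], [-5.000, -1.250]] (det J = 17.35944).
Solving J·Δ = −F gives Δ = (-0.031, -1.475).
Then the next iterate is (u, v)₁ = (0.469, 0.525).

(0.469, 0.525)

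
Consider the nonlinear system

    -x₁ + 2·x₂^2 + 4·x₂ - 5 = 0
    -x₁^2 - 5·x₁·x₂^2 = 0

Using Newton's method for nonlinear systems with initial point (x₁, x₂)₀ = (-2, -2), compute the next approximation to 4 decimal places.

At (-2, -2): F = (-3.0000, 36.0000).
Jacobian J = [[-1, 4·x₂ + 4], [-2·x₁ - 5·x₂^2, -10·x₁·x₂]].
At the point, J = [[-1.0000, -4.0000], [-16.0000, -40.0000]] (det J = -24.0000).
Solving J·Δ = −F gives Δ = (11.0000, -3.5000).
Then the next iterate is (x₁, x₂)₁ = (9.0000, -5.5000).

(9.0000, -5.5000)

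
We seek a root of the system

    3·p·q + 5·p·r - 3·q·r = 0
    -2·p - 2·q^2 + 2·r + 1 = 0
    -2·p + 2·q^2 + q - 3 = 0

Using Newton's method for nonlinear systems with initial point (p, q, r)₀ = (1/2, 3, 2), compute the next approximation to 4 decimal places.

At (1/2, 3, 2): F = (-8.5000, -14.0000, 17.0000).
Jacobian J = [[3·q + 5·r, 3·p - 3·r, 5·p - 3·q], [-2, -4·q, 2], [-2, 4·q + 1, 0]].
At the point, J = [[19.0000, -4.5000, -6.5000], [-2.0000, -12.0000, 2.0000], [-2.0000, 13.0000, 0.0000]] (det J = -151.0000).
Solving J·Δ = −F gives Δ = (-0.4967, -1.3841, -1.8013).
Then the next iterate is (p, q, r)₁ = (0.0033, 1.6159, 0.1987).

(0.0033, 1.6159, 0.1987)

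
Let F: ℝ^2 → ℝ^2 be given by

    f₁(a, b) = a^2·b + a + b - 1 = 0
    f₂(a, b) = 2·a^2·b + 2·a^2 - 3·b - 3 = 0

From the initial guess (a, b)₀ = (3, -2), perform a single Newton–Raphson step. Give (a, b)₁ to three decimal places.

At (3, -2): F = (-18.000, -15.000).
Jacobian J = [[2·a·b + 1, a^2 + 1], [4·a·b + 4·a, 2·a^2 - 3]].
At the point, J = [[-11.000, 10.000], [-12.000, 15.000]] (det J = -45.000).
Solving J·Δ = −F gives Δ = (-2.667, -1.133).
Then the next iterate is (a, b)₁ = (0.333, -3.133).

(0.333, -3.133)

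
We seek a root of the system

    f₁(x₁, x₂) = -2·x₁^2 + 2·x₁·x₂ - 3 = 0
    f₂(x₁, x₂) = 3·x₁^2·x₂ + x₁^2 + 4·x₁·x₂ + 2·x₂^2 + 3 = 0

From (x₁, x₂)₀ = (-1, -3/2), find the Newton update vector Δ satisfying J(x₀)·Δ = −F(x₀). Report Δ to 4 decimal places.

(6.8000, 2.4000)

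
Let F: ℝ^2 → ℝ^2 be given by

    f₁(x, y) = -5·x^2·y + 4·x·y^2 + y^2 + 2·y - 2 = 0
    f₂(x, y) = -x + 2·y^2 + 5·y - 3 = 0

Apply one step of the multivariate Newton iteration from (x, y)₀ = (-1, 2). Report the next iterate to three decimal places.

At (-1, 2): F = (-20.000, 16.000).
Jacobian J = [[-10·x·y + 4·y^2, -5·x^2 + 8·x·y + 2·y + 2], [-1, 4·y + 5]].
At the point, J = [[36.000, -15.000], [-1.000, 13.000]] (det J = 453.000).
Solving J·Δ = −F gives Δ = (0.044, -1.227).
Then the next iterate is (x, y)₁ = (-0.956, 0.773).

(-0.956, 0.773)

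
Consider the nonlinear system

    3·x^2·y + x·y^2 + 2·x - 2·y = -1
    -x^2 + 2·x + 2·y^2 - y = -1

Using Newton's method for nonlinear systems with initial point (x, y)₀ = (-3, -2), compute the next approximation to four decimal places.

(-1.8858, -1.4540)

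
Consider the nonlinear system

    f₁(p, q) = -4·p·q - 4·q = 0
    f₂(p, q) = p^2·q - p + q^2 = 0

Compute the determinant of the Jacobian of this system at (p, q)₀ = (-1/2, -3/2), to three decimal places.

J = [[-4·q, -4·p - 4], [2·p·q - 1, p^2 + 2·q]].
At the point, J = [[6.000, -2.000], [0.500, -2.750]].
det J = -15.500.

-15.500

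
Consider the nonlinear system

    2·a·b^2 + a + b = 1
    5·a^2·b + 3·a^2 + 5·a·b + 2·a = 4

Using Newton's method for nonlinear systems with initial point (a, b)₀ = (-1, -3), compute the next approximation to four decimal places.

(-0.7273, -1.6294)

At (-1, -3): F = (-23.0000, -3.0000).
Jacobian J = [[2·b^2 + 1, 4·a·b + 1], [10·a·b + 6·a + 5·b + 2, 5·a^2 + 5·a]].
At the point, J = [[19.0000, 13.0000], [11.0000, 0.0000]] (det J = -143.0000).
Solving J·Δ = −F gives Δ = (0.2727, 1.3706).
Then the next iterate is (a, b)₁ = (-0.7273, -1.6294).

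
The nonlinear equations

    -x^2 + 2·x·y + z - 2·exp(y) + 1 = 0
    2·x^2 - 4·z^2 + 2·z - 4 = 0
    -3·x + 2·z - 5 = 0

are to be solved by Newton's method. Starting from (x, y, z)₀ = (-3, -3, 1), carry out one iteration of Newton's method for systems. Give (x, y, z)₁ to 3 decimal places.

At (-3, -3, 1): F = (10.90043, 12.000, 6.000).
Jacobian J = [[-2·x + 2·y, 2·x - 2·exp(y), 1], [4·x, 0, -8·z + 2], [-3, 0, 2]].
At the point, J = [[0.000, -6.09957, 1.000], [-12.000, 0.000, -6.000], [-3.000, 0.000, 2.000]] (det J = -256.18211).
Solving J·Δ = −F gives Δ = (1.429, 1.647, -0.857).
Then the next iterate is (x, y, z)₁ = (-1.571, -1.353, 0.143).

(-1.571, -1.353, 0.143)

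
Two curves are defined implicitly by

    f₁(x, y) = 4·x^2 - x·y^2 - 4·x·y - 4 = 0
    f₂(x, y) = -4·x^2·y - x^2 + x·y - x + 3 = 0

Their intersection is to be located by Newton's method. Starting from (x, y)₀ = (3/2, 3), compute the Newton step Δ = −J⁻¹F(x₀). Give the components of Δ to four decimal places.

At (3/2, 3): F = (-26.5000, -23.2500).
Jacobian J = [[8·x - y^2 - 4·y, -2·x·y - 4·x], [-8·x·y - 2·x + y - 1, -4·x^2 + x]].
At the point, J = [[-9.0000, -15.0000], [-37.0000, -7.5000]] (det J = -487.5000).
Solving J·Δ = −F gives Δ = (-0.3077, -1.5821).

(-0.3077, -1.5821)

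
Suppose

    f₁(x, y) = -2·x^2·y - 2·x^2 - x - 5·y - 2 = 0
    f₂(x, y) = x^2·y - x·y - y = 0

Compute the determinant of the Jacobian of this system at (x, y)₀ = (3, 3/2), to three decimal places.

17.500

J = [[-4·x·y - 4·x - 1, -2·x^2 - 5], [2·x·y - y, x^2 - x - 1]].
At the point, J = [[-31.000, -23.000], [7.500, 5.000]].
det J = 17.500.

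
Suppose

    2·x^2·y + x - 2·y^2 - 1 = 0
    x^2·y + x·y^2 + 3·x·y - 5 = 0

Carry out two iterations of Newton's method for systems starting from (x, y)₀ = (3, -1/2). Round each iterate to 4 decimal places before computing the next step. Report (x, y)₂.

At (3, -1/2): F = (-7.5000, -13.2500).
Jacobian J = [[4·x·y + 1, 2·x^2 - 4·y], [2·x·y + y^2 + 3·y, x^2 + 2·x·y + 3·x]].
At the point, J = [[-5.0000, 20.0000], [-4.2500, 15.0000]] (det J = 10.0000).
Solving J·Δ = −F gives Δ = (-15.2500, -3.4375).
Then the next iterate is (x, y)₁ = (-12.2500, -3.9375).
Round to (-12.2500, -3.9375) and repeat: F = (-1226.0000, -641.090820), J = [[193.9375, 315.8750], [100.160156, 209.781250]].
Δ = (6.0452, 0.1697), so (x, y)₂ = (-6.2048, -3.7678).

(-6.2048, -3.7678)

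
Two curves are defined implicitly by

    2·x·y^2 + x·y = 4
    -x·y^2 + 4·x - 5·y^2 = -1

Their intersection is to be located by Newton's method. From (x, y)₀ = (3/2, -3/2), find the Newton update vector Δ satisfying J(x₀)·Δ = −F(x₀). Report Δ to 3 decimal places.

(0.662, 0.332)

At (3/2, -3/2): F = (0.500, -7.625).
Jacobian J = [[2·y^2 + y, 4·x·y + x], [-y^2 + 4, -2·x·y - 10·y]].
At the point, J = [[3.000, -7.500], [1.750, 19.500]] (det J = 71.625).
Solving J·Δ = −F gives Δ = (0.662, 0.332).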